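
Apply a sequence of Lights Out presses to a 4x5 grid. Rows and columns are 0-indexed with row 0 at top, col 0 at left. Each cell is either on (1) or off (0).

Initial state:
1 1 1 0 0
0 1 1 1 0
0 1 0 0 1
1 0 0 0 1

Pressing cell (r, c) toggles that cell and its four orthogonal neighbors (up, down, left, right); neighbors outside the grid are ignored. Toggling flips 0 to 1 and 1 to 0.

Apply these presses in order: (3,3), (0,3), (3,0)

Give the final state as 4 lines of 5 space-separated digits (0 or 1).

After press 1 at (3,3):
1 1 1 0 0
0 1 1 1 0
0 1 0 1 1
1 0 1 1 0

After press 2 at (0,3):
1 1 0 1 1
0 1 1 0 0
0 1 0 1 1
1 0 1 1 0

After press 3 at (3,0):
1 1 0 1 1
0 1 1 0 0
1 1 0 1 1
0 1 1 1 0

Answer: 1 1 0 1 1
0 1 1 0 0
1 1 0 1 1
0 1 1 1 0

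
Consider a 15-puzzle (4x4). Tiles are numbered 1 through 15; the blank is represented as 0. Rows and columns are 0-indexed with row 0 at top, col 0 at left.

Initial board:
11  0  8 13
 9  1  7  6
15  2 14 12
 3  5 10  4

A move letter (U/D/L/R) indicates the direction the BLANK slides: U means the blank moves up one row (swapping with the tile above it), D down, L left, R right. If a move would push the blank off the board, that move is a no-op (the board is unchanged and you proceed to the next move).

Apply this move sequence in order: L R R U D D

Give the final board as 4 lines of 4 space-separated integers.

Answer: 11  8  7 13
 9  1 14  6
15  2  0 12
 3  5 10  4

Derivation:
After move 1 (L):
 0 11  8 13
 9  1  7  6
15  2 14 12
 3  5 10  4

After move 2 (R):
11  0  8 13
 9  1  7  6
15  2 14 12
 3  5 10  4

After move 3 (R):
11  8  0 13
 9  1  7  6
15  2 14 12
 3  5 10  4

After move 4 (U):
11  8  0 13
 9  1  7  6
15  2 14 12
 3  5 10  4

After move 5 (D):
11  8  7 13
 9  1  0  6
15  2 14 12
 3  5 10  4

After move 6 (D):
11  8  7 13
 9  1 14  6
15  2  0 12
 3  5 10  4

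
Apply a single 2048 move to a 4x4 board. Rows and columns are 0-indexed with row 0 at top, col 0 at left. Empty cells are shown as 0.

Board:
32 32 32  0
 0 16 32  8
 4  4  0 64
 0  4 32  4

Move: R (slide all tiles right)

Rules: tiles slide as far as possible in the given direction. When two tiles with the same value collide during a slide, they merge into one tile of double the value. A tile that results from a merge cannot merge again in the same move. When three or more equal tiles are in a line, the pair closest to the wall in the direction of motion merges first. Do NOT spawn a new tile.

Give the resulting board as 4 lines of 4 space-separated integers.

Slide right:
row 0: [32, 32, 32, 0] -> [0, 0, 32, 64]
row 1: [0, 16, 32, 8] -> [0, 16, 32, 8]
row 2: [4, 4, 0, 64] -> [0, 0, 8, 64]
row 3: [0, 4, 32, 4] -> [0, 4, 32, 4]

Answer:  0  0 32 64
 0 16 32  8
 0  0  8 64
 0  4 32  4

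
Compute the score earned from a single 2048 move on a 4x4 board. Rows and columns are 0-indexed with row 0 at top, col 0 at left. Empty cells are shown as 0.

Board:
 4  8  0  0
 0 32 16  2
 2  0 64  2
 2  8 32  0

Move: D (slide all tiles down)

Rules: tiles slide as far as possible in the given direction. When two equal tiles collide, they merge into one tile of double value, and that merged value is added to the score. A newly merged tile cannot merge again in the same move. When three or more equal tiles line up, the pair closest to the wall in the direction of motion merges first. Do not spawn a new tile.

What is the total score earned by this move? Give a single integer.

Answer: 8

Derivation:
Slide down:
col 0: [4, 0, 2, 2] -> [0, 0, 4, 4]  score +4 (running 4)
col 1: [8, 32, 0, 8] -> [0, 8, 32, 8]  score +0 (running 4)
col 2: [0, 16, 64, 32] -> [0, 16, 64, 32]  score +0 (running 4)
col 3: [0, 2, 2, 0] -> [0, 0, 0, 4]  score +4 (running 8)
Board after move:
 0  0  0  0
 0  8 16  0
 4 32 64  0
 4  8 32  4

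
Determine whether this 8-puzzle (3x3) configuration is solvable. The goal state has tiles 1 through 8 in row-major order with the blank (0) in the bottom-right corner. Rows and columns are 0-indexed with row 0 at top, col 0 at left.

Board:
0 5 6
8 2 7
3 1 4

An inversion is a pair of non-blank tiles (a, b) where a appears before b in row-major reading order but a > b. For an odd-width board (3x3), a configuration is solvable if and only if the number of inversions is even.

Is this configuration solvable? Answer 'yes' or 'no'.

Answer: yes

Derivation:
Inversions (pairs i<j in row-major order where tile[i] > tile[j] > 0): 18
18 is even, so the puzzle is solvable.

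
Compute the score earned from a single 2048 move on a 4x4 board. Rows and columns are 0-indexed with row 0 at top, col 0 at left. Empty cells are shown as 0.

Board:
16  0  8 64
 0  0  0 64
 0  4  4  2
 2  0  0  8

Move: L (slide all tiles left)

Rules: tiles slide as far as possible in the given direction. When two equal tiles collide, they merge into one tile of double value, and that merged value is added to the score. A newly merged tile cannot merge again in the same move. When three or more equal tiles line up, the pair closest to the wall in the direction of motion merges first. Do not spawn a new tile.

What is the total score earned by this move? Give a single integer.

Slide left:
row 0: [16, 0, 8, 64] -> [16, 8, 64, 0]  score +0 (running 0)
row 1: [0, 0, 0, 64] -> [64, 0, 0, 0]  score +0 (running 0)
row 2: [0, 4, 4, 2] -> [8, 2, 0, 0]  score +8 (running 8)
row 3: [2, 0, 0, 8] -> [2, 8, 0, 0]  score +0 (running 8)
Board after move:
16  8 64  0
64  0  0  0
 8  2  0  0
 2  8  0  0

Answer: 8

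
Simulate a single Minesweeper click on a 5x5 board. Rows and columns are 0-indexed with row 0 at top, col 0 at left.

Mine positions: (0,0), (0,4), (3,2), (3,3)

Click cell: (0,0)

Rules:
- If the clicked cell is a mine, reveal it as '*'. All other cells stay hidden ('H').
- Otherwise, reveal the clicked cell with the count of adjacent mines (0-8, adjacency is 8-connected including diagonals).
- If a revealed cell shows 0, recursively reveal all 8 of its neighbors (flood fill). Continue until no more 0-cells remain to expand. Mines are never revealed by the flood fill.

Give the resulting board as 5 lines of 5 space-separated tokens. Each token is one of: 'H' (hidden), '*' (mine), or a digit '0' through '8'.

* H H H H
H H H H H
H H H H H
H H H H H
H H H H H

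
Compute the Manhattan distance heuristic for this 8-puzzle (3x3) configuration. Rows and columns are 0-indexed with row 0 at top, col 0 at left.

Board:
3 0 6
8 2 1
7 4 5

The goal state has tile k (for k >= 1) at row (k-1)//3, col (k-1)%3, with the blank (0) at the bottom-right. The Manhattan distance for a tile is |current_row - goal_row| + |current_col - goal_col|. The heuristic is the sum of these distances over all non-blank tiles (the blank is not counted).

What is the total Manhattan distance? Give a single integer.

Tile 3: (0,0)->(0,2) = 2
Tile 6: (0,2)->(1,2) = 1
Tile 8: (1,0)->(2,1) = 2
Tile 2: (1,1)->(0,1) = 1
Tile 1: (1,2)->(0,0) = 3
Tile 7: (2,0)->(2,0) = 0
Tile 4: (2,1)->(1,0) = 2
Tile 5: (2,2)->(1,1) = 2
Sum: 2 + 1 + 2 + 1 + 3 + 0 + 2 + 2 = 13

Answer: 13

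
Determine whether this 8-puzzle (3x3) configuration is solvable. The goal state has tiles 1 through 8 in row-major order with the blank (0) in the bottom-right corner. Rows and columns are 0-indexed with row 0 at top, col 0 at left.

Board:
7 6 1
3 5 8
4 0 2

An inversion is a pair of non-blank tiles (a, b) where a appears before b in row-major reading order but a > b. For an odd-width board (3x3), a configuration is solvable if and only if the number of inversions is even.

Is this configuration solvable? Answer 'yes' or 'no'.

Answer: no

Derivation:
Inversions (pairs i<j in row-major order where tile[i] > tile[j] > 0): 17
17 is odd, so the puzzle is not solvable.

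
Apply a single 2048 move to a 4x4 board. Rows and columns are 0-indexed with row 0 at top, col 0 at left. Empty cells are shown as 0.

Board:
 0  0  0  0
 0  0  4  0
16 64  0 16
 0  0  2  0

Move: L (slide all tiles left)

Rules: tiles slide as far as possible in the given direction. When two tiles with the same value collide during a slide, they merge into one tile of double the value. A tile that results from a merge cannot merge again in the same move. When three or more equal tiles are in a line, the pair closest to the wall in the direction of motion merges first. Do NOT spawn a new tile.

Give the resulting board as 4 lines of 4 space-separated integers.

Slide left:
row 0: [0, 0, 0, 0] -> [0, 0, 0, 0]
row 1: [0, 0, 4, 0] -> [4, 0, 0, 0]
row 2: [16, 64, 0, 16] -> [16, 64, 16, 0]
row 3: [0, 0, 2, 0] -> [2, 0, 0, 0]

Answer:  0  0  0  0
 4  0  0  0
16 64 16  0
 2  0  0  0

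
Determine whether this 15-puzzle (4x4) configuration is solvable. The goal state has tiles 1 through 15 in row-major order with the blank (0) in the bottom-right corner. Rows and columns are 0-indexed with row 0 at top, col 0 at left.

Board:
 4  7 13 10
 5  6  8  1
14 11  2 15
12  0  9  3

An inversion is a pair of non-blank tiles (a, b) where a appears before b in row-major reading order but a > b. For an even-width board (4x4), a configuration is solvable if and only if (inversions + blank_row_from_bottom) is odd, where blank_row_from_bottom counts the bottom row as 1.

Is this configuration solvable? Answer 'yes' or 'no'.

Inversions: 48
Blank is in row 3 (0-indexed from top), which is row 1 counting from the bottom (bottom = 1).
48 + 1 = 49, which is odd, so the puzzle is solvable.

Answer: yes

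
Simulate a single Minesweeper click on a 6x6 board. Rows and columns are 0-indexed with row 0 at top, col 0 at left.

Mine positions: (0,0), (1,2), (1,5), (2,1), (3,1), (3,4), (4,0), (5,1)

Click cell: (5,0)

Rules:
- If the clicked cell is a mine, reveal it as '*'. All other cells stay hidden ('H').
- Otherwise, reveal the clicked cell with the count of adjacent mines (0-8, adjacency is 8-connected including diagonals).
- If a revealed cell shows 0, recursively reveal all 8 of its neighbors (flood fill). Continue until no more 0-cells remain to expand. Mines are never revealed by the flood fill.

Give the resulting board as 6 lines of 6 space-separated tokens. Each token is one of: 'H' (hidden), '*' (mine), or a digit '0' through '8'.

H H H H H H
H H H H H H
H H H H H H
H H H H H H
H H H H H H
2 H H H H H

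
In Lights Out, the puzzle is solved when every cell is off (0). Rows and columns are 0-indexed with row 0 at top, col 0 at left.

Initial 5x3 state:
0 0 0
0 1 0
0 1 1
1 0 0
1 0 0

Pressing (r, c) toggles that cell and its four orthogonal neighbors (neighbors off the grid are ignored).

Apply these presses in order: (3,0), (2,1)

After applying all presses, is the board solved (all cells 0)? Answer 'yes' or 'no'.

After press 1 at (3,0):
0 0 0
0 1 0
1 1 1
0 1 0
0 0 0

After press 2 at (2,1):
0 0 0
0 0 0
0 0 0
0 0 0
0 0 0

Lights still on: 0

Answer: yes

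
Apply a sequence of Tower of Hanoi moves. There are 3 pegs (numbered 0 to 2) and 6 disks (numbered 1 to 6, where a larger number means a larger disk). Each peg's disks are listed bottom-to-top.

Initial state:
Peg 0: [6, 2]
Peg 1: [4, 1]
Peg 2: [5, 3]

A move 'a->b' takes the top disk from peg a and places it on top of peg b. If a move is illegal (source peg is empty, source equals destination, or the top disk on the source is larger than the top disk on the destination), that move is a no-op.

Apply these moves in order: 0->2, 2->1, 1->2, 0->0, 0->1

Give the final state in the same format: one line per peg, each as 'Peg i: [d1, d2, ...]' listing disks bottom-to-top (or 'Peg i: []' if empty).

Answer: Peg 0: [6]
Peg 1: [4]
Peg 2: [5, 3, 2, 1]

Derivation:
After move 1 (0->2):
Peg 0: [6]
Peg 1: [4, 1]
Peg 2: [5, 3, 2]

After move 2 (2->1):
Peg 0: [6]
Peg 1: [4, 1]
Peg 2: [5, 3, 2]

After move 3 (1->2):
Peg 0: [6]
Peg 1: [4]
Peg 2: [5, 3, 2, 1]

After move 4 (0->0):
Peg 0: [6]
Peg 1: [4]
Peg 2: [5, 3, 2, 1]

After move 5 (0->1):
Peg 0: [6]
Peg 1: [4]
Peg 2: [5, 3, 2, 1]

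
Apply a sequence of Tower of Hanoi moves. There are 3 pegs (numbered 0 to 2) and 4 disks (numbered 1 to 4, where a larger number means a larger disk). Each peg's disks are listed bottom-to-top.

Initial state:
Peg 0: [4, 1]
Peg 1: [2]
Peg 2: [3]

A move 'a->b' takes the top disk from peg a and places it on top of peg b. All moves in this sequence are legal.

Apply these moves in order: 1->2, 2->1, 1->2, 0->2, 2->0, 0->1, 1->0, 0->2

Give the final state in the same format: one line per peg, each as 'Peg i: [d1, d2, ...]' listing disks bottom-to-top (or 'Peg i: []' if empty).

Answer: Peg 0: [4]
Peg 1: []
Peg 2: [3, 2, 1]

Derivation:
After move 1 (1->2):
Peg 0: [4, 1]
Peg 1: []
Peg 2: [3, 2]

After move 2 (2->1):
Peg 0: [4, 1]
Peg 1: [2]
Peg 2: [3]

After move 3 (1->2):
Peg 0: [4, 1]
Peg 1: []
Peg 2: [3, 2]

After move 4 (0->2):
Peg 0: [4]
Peg 1: []
Peg 2: [3, 2, 1]

After move 5 (2->0):
Peg 0: [4, 1]
Peg 1: []
Peg 2: [3, 2]

After move 6 (0->1):
Peg 0: [4]
Peg 1: [1]
Peg 2: [3, 2]

After move 7 (1->0):
Peg 0: [4, 1]
Peg 1: []
Peg 2: [3, 2]

After move 8 (0->2):
Peg 0: [4]
Peg 1: []
Peg 2: [3, 2, 1]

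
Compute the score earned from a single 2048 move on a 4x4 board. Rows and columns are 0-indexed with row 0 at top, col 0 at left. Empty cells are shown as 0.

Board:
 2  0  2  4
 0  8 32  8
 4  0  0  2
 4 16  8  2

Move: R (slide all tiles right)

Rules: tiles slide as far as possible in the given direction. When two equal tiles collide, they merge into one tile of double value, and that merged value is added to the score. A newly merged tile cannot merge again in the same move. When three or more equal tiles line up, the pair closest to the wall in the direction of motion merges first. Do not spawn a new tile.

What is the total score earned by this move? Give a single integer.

Answer: 4

Derivation:
Slide right:
row 0: [2, 0, 2, 4] -> [0, 0, 4, 4]  score +4 (running 4)
row 1: [0, 8, 32, 8] -> [0, 8, 32, 8]  score +0 (running 4)
row 2: [4, 0, 0, 2] -> [0, 0, 4, 2]  score +0 (running 4)
row 3: [4, 16, 8, 2] -> [4, 16, 8, 2]  score +0 (running 4)
Board after move:
 0  0  4  4
 0  8 32  8
 0  0  4  2
 4 16  8  2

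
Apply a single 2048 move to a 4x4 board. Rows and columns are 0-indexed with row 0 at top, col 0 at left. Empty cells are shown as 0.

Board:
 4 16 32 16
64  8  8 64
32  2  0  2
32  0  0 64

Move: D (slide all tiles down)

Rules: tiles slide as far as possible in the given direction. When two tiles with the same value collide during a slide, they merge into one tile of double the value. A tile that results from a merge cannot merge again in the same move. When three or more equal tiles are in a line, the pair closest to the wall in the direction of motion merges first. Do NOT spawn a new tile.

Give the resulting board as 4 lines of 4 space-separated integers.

Slide down:
col 0: [4, 64, 32, 32] -> [0, 4, 64, 64]
col 1: [16, 8, 2, 0] -> [0, 16, 8, 2]
col 2: [32, 8, 0, 0] -> [0, 0, 32, 8]
col 3: [16, 64, 2, 64] -> [16, 64, 2, 64]

Answer:  0  0  0 16
 4 16  0 64
64  8 32  2
64  2  8 64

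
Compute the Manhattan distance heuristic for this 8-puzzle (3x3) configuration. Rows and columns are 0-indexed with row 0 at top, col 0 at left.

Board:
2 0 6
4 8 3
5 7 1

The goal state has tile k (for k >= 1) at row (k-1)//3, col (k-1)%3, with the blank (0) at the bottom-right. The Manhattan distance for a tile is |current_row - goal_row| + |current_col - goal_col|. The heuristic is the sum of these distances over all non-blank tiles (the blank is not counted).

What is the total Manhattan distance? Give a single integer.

Tile 2: at (0,0), goal (0,1), distance |0-0|+|0-1| = 1
Tile 6: at (0,2), goal (1,2), distance |0-1|+|2-2| = 1
Tile 4: at (1,0), goal (1,0), distance |1-1|+|0-0| = 0
Tile 8: at (1,1), goal (2,1), distance |1-2|+|1-1| = 1
Tile 3: at (1,2), goal (0,2), distance |1-0|+|2-2| = 1
Tile 5: at (2,0), goal (1,1), distance |2-1|+|0-1| = 2
Tile 7: at (2,1), goal (2,0), distance |2-2|+|1-0| = 1
Tile 1: at (2,2), goal (0,0), distance |2-0|+|2-0| = 4
Sum: 1 + 1 + 0 + 1 + 1 + 2 + 1 + 4 = 11

Answer: 11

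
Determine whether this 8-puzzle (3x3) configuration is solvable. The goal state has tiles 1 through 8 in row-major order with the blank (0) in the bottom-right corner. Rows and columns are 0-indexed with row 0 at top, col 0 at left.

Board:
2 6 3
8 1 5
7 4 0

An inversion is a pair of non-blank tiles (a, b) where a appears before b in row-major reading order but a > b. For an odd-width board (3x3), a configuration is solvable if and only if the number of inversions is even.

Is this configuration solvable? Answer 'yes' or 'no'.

Inversions (pairs i<j in row-major order where tile[i] > tile[j] > 0): 12
12 is even, so the puzzle is solvable.

Answer: yes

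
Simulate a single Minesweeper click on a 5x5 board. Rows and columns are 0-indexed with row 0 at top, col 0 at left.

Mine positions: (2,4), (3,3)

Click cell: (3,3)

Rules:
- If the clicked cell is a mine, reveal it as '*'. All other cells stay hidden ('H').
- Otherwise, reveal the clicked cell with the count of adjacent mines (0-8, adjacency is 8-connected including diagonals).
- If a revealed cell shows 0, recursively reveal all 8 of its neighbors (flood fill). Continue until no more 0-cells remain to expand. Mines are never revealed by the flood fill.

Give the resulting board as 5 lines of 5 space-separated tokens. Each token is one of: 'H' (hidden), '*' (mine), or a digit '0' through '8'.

H H H H H
H H H H H
H H H H H
H H H * H
H H H H H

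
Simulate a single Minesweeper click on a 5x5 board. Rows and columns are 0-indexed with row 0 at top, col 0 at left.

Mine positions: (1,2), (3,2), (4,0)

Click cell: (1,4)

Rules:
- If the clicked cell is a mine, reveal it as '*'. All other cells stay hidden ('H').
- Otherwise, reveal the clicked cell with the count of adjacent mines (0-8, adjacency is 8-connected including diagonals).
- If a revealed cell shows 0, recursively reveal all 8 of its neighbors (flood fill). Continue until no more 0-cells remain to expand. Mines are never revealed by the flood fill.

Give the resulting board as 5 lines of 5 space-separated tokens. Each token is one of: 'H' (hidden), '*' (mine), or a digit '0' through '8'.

H H H 1 0
H H H 1 0
H H H 2 0
H H H 1 0
H H H 1 0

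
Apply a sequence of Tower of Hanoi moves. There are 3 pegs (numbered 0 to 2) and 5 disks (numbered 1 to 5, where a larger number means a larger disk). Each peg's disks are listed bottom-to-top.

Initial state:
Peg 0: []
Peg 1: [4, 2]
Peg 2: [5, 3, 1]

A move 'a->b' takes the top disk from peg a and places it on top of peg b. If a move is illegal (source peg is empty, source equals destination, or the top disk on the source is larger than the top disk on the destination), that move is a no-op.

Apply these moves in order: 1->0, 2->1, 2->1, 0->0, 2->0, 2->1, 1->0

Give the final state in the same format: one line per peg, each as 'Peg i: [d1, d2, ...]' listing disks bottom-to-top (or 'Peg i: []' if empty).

Answer: Peg 0: [2, 1]
Peg 1: [4]
Peg 2: [5, 3]

Derivation:
After move 1 (1->0):
Peg 0: [2]
Peg 1: [4]
Peg 2: [5, 3, 1]

After move 2 (2->1):
Peg 0: [2]
Peg 1: [4, 1]
Peg 2: [5, 3]

After move 3 (2->1):
Peg 0: [2]
Peg 1: [4, 1]
Peg 2: [5, 3]

After move 4 (0->0):
Peg 0: [2]
Peg 1: [4, 1]
Peg 2: [5, 3]

After move 5 (2->0):
Peg 0: [2]
Peg 1: [4, 1]
Peg 2: [5, 3]

After move 6 (2->1):
Peg 0: [2]
Peg 1: [4, 1]
Peg 2: [5, 3]

After move 7 (1->0):
Peg 0: [2, 1]
Peg 1: [4]
Peg 2: [5, 3]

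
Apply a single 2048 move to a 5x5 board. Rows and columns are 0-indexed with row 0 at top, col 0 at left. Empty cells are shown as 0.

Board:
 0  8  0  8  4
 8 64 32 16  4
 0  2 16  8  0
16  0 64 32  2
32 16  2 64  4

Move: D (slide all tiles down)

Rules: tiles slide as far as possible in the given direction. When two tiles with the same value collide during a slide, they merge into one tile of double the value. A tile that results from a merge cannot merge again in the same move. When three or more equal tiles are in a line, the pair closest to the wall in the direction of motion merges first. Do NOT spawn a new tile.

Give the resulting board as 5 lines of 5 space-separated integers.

Answer:  0  0  0  8  0
 0  8 32 16  0
 8 64 16  8  8
16  2 64 32  2
32 16  2 64  4

Derivation:
Slide down:
col 0: [0, 8, 0, 16, 32] -> [0, 0, 8, 16, 32]
col 1: [8, 64, 2, 0, 16] -> [0, 8, 64, 2, 16]
col 2: [0, 32, 16, 64, 2] -> [0, 32, 16, 64, 2]
col 3: [8, 16, 8, 32, 64] -> [8, 16, 8, 32, 64]
col 4: [4, 4, 0, 2, 4] -> [0, 0, 8, 2, 4]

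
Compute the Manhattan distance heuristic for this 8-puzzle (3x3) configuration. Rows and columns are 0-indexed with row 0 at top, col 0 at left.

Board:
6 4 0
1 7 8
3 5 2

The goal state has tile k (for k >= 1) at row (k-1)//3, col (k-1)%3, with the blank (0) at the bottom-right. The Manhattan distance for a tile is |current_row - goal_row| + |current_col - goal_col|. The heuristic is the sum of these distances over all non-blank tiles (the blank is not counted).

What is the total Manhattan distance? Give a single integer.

Answer: 18

Derivation:
Tile 6: at (0,0), goal (1,2), distance |0-1|+|0-2| = 3
Tile 4: at (0,1), goal (1,0), distance |0-1|+|1-0| = 2
Tile 1: at (1,0), goal (0,0), distance |1-0|+|0-0| = 1
Tile 7: at (1,1), goal (2,0), distance |1-2|+|1-0| = 2
Tile 8: at (1,2), goal (2,1), distance |1-2|+|2-1| = 2
Tile 3: at (2,0), goal (0,2), distance |2-0|+|0-2| = 4
Tile 5: at (2,1), goal (1,1), distance |2-1|+|1-1| = 1
Tile 2: at (2,2), goal (0,1), distance |2-0|+|2-1| = 3
Sum: 3 + 2 + 1 + 2 + 2 + 4 + 1 + 3 = 18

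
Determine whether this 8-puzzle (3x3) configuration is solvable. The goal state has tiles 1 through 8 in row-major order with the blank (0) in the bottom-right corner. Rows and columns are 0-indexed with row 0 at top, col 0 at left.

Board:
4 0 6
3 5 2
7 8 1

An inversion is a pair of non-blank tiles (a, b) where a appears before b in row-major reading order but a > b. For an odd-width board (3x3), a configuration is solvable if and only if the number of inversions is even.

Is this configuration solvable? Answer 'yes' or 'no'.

Answer: yes

Derivation:
Inversions (pairs i<j in row-major order where tile[i] > tile[j] > 0): 14
14 is even, so the puzzle is solvable.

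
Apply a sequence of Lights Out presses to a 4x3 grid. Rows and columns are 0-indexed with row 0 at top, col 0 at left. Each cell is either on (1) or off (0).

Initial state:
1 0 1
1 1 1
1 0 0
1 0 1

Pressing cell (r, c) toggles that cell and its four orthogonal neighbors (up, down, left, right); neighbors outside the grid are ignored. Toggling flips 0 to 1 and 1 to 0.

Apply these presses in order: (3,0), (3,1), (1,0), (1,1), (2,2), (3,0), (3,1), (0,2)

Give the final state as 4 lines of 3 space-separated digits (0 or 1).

Answer: 0 0 0
1 1 0
0 0 1
1 0 0

Derivation:
After press 1 at (3,0):
1 0 1
1 1 1
0 0 0
0 1 1

After press 2 at (3,1):
1 0 1
1 1 1
0 1 0
1 0 0

After press 3 at (1,0):
0 0 1
0 0 1
1 1 0
1 0 0

After press 4 at (1,1):
0 1 1
1 1 0
1 0 0
1 0 0

After press 5 at (2,2):
0 1 1
1 1 1
1 1 1
1 0 1

After press 6 at (3,0):
0 1 1
1 1 1
0 1 1
0 1 1

After press 7 at (3,1):
0 1 1
1 1 1
0 0 1
1 0 0

After press 8 at (0,2):
0 0 0
1 1 0
0 0 1
1 0 0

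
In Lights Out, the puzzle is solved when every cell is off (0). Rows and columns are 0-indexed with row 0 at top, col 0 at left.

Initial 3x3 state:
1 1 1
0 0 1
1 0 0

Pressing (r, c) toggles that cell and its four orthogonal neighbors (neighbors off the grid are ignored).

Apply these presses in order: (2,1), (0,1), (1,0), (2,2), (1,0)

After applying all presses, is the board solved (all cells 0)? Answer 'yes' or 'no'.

Answer: yes

Derivation:
After press 1 at (2,1):
1 1 1
0 1 1
0 1 1

After press 2 at (0,1):
0 0 0
0 0 1
0 1 1

After press 3 at (1,0):
1 0 0
1 1 1
1 1 1

After press 4 at (2,2):
1 0 0
1 1 0
1 0 0

After press 5 at (1,0):
0 0 0
0 0 0
0 0 0

Lights still on: 0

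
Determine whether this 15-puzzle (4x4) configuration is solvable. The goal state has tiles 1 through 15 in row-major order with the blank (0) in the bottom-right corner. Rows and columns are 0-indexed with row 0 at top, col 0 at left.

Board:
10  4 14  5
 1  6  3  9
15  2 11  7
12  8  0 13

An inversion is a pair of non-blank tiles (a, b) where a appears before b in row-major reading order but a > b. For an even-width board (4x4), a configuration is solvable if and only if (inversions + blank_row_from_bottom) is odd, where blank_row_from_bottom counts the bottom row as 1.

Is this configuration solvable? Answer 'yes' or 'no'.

Inversions: 41
Blank is in row 3 (0-indexed from top), which is row 1 counting from the bottom (bottom = 1).
41 + 1 = 42, which is even, so the puzzle is not solvable.

Answer: no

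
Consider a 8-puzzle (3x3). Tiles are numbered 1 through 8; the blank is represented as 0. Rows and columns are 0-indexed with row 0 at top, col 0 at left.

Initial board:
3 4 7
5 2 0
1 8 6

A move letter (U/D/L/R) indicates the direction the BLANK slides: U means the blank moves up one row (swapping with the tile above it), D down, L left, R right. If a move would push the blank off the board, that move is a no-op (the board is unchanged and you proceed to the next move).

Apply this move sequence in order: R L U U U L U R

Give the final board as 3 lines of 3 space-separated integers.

After move 1 (R):
3 4 7
5 2 0
1 8 6

After move 2 (L):
3 4 7
5 0 2
1 8 6

After move 3 (U):
3 0 7
5 4 2
1 8 6

After move 4 (U):
3 0 7
5 4 2
1 8 6

After move 5 (U):
3 0 7
5 4 2
1 8 6

After move 6 (L):
0 3 7
5 4 2
1 8 6

After move 7 (U):
0 3 7
5 4 2
1 8 6

After move 8 (R):
3 0 7
5 4 2
1 8 6

Answer: 3 0 7
5 4 2
1 8 6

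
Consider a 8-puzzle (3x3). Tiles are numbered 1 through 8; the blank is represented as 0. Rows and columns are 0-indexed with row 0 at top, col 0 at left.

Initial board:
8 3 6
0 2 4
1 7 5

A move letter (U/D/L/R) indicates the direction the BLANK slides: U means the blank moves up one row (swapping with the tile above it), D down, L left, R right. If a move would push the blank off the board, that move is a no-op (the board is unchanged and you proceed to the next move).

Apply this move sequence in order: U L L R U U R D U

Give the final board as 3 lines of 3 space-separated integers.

After move 1 (U):
0 3 6
8 2 4
1 7 5

After move 2 (L):
0 3 6
8 2 4
1 7 5

After move 3 (L):
0 3 6
8 2 4
1 7 5

After move 4 (R):
3 0 6
8 2 4
1 7 5

After move 5 (U):
3 0 6
8 2 4
1 7 5

After move 6 (U):
3 0 6
8 2 4
1 7 5

After move 7 (R):
3 6 0
8 2 4
1 7 5

After move 8 (D):
3 6 4
8 2 0
1 7 5

After move 9 (U):
3 6 0
8 2 4
1 7 5

Answer: 3 6 0
8 2 4
1 7 5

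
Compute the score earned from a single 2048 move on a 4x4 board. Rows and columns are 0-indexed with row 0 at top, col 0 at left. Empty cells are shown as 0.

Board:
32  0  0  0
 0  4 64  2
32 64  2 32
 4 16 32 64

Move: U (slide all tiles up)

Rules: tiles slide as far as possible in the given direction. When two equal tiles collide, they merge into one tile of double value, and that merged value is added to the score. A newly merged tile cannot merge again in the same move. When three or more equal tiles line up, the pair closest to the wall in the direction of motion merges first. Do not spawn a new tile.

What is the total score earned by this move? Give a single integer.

Slide up:
col 0: [32, 0, 32, 4] -> [64, 4, 0, 0]  score +64 (running 64)
col 1: [0, 4, 64, 16] -> [4, 64, 16, 0]  score +0 (running 64)
col 2: [0, 64, 2, 32] -> [64, 2, 32, 0]  score +0 (running 64)
col 3: [0, 2, 32, 64] -> [2, 32, 64, 0]  score +0 (running 64)
Board after move:
64  4 64  2
 4 64  2 32
 0 16 32 64
 0  0  0  0

Answer: 64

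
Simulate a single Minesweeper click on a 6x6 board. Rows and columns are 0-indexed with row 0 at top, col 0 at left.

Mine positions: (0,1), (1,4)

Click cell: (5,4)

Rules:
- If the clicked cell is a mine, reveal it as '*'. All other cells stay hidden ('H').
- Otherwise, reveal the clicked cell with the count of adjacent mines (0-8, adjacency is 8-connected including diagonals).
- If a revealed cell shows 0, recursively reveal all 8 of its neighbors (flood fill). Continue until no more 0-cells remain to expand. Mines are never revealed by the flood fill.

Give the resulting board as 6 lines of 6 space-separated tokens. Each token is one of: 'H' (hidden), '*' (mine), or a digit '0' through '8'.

H H H H H H
1 1 1 1 H H
0 0 0 1 1 1
0 0 0 0 0 0
0 0 0 0 0 0
0 0 0 0 0 0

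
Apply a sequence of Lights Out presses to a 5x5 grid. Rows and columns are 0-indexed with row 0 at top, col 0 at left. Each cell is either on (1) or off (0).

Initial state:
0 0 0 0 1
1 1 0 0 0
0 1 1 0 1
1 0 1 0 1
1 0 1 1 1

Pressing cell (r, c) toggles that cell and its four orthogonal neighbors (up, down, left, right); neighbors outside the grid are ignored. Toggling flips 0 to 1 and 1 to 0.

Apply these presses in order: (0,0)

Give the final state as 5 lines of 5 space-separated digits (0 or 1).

Answer: 1 1 0 0 1
0 1 0 0 0
0 1 1 0 1
1 0 1 0 1
1 0 1 1 1

Derivation:
After press 1 at (0,0):
1 1 0 0 1
0 1 0 0 0
0 1 1 0 1
1 0 1 0 1
1 0 1 1 1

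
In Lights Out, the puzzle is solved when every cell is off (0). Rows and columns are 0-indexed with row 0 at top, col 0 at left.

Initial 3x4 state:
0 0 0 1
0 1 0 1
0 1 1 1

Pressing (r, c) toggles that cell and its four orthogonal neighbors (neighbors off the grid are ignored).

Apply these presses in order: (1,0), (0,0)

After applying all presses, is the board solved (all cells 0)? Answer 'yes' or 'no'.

Answer: no

Derivation:
After press 1 at (1,0):
1 0 0 1
1 0 0 1
1 1 1 1

After press 2 at (0,0):
0 1 0 1
0 0 0 1
1 1 1 1

Lights still on: 7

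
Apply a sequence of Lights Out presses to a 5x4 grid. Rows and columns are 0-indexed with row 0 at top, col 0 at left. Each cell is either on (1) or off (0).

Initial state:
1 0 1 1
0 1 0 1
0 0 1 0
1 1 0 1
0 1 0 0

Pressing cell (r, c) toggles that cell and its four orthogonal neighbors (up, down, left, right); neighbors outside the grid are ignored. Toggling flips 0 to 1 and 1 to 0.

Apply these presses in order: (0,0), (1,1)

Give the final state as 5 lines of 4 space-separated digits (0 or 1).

After press 1 at (0,0):
0 1 1 1
1 1 0 1
0 0 1 0
1 1 0 1
0 1 0 0

After press 2 at (1,1):
0 0 1 1
0 0 1 1
0 1 1 0
1 1 0 1
0 1 0 0

Answer: 0 0 1 1
0 0 1 1
0 1 1 0
1 1 0 1
0 1 0 0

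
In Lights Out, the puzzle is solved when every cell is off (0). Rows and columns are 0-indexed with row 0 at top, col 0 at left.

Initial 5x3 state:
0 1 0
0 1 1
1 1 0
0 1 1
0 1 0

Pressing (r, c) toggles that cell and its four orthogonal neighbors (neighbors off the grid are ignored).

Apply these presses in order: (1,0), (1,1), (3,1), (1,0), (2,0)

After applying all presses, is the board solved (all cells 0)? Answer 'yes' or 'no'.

After press 1 at (1,0):
1 1 0
1 0 1
0 1 0
0 1 1
0 1 0

After press 2 at (1,1):
1 0 0
0 1 0
0 0 0
0 1 1
0 1 0

After press 3 at (3,1):
1 0 0
0 1 0
0 1 0
1 0 0
0 0 0

After press 4 at (1,0):
0 0 0
1 0 0
1 1 0
1 0 0
0 0 0

After press 5 at (2,0):
0 0 0
0 0 0
0 0 0
0 0 0
0 0 0

Lights still on: 0

Answer: yes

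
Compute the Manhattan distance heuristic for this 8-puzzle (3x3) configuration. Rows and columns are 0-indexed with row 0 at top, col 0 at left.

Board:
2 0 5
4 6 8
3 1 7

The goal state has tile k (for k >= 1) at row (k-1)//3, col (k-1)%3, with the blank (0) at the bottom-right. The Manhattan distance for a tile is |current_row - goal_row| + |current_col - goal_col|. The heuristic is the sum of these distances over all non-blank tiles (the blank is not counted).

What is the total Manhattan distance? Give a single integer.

Tile 2: (0,0)->(0,1) = 1
Tile 5: (0,2)->(1,1) = 2
Tile 4: (1,0)->(1,0) = 0
Tile 6: (1,1)->(1,2) = 1
Tile 8: (1,2)->(2,1) = 2
Tile 3: (2,0)->(0,2) = 4
Tile 1: (2,1)->(0,0) = 3
Tile 7: (2,2)->(2,0) = 2
Sum: 1 + 2 + 0 + 1 + 2 + 4 + 3 + 2 = 15

Answer: 15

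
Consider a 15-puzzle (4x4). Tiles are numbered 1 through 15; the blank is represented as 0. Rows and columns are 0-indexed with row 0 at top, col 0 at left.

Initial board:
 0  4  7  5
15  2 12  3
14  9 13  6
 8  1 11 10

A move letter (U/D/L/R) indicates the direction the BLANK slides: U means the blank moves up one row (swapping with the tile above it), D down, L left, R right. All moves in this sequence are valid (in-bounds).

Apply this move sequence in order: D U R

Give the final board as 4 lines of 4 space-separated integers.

Answer:  4  0  7  5
15  2 12  3
14  9 13  6
 8  1 11 10

Derivation:
After move 1 (D):
15  4  7  5
 0  2 12  3
14  9 13  6
 8  1 11 10

After move 2 (U):
 0  4  7  5
15  2 12  3
14  9 13  6
 8  1 11 10

After move 3 (R):
 4  0  7  5
15  2 12  3
14  9 13  6
 8  1 11 10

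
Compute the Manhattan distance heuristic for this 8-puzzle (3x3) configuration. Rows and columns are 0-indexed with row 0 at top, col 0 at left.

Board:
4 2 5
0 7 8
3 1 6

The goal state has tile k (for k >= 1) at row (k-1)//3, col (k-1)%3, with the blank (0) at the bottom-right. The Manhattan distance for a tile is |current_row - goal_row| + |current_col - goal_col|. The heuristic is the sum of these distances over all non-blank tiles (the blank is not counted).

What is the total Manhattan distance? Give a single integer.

Tile 4: at (0,0), goal (1,0), distance |0-1|+|0-0| = 1
Tile 2: at (0,1), goal (0,1), distance |0-0|+|1-1| = 0
Tile 5: at (0,2), goal (1,1), distance |0-1|+|2-1| = 2
Tile 7: at (1,1), goal (2,0), distance |1-2|+|1-0| = 2
Tile 8: at (1,2), goal (2,1), distance |1-2|+|2-1| = 2
Tile 3: at (2,0), goal (0,2), distance |2-0|+|0-2| = 4
Tile 1: at (2,1), goal (0,0), distance |2-0|+|1-0| = 3
Tile 6: at (2,2), goal (1,2), distance |2-1|+|2-2| = 1
Sum: 1 + 0 + 2 + 2 + 2 + 4 + 3 + 1 = 15

Answer: 15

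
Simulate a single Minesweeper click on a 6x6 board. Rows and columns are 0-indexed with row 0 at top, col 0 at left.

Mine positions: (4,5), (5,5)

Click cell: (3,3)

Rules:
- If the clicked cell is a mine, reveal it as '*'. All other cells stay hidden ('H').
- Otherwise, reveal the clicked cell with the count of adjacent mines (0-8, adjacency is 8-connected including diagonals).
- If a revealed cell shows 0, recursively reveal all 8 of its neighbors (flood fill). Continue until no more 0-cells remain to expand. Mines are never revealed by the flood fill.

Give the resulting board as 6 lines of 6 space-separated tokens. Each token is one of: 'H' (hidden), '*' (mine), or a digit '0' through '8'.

0 0 0 0 0 0
0 0 0 0 0 0
0 0 0 0 0 0
0 0 0 0 1 1
0 0 0 0 2 H
0 0 0 0 2 H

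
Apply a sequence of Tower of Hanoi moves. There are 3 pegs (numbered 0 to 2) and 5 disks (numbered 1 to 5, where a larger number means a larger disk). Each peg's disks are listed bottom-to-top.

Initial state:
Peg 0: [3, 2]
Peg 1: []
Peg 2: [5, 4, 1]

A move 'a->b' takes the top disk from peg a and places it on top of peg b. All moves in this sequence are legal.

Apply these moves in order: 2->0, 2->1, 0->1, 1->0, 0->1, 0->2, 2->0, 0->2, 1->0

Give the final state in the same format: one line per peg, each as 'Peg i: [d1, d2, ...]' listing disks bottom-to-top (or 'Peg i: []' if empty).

Answer: Peg 0: [3, 1]
Peg 1: [4]
Peg 2: [5, 2]

Derivation:
After move 1 (2->0):
Peg 0: [3, 2, 1]
Peg 1: []
Peg 2: [5, 4]

After move 2 (2->1):
Peg 0: [3, 2, 1]
Peg 1: [4]
Peg 2: [5]

After move 3 (0->1):
Peg 0: [3, 2]
Peg 1: [4, 1]
Peg 2: [5]

After move 4 (1->0):
Peg 0: [3, 2, 1]
Peg 1: [4]
Peg 2: [5]

After move 5 (0->1):
Peg 0: [3, 2]
Peg 1: [4, 1]
Peg 2: [5]

After move 6 (0->2):
Peg 0: [3]
Peg 1: [4, 1]
Peg 2: [5, 2]

After move 7 (2->0):
Peg 0: [3, 2]
Peg 1: [4, 1]
Peg 2: [5]

After move 8 (0->2):
Peg 0: [3]
Peg 1: [4, 1]
Peg 2: [5, 2]

After move 9 (1->0):
Peg 0: [3, 1]
Peg 1: [4]
Peg 2: [5, 2]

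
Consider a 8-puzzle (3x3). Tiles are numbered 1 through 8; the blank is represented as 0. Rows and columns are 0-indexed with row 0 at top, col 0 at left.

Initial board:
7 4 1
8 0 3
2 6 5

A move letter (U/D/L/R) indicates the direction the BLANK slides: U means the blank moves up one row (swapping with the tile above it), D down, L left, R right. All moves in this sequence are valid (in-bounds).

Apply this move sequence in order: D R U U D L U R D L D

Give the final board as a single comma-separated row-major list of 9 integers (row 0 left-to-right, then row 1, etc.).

Answer: 7, 1, 6, 8, 5, 4, 2, 0, 3

Derivation:
After move 1 (D):
7 4 1
8 6 3
2 0 5

After move 2 (R):
7 4 1
8 6 3
2 5 0

After move 3 (U):
7 4 1
8 6 0
2 5 3

After move 4 (U):
7 4 0
8 6 1
2 5 3

After move 5 (D):
7 4 1
8 6 0
2 5 3

After move 6 (L):
7 4 1
8 0 6
2 5 3

After move 7 (U):
7 0 1
8 4 6
2 5 3

After move 8 (R):
7 1 0
8 4 6
2 5 3

After move 9 (D):
7 1 6
8 4 0
2 5 3

After move 10 (L):
7 1 6
8 0 4
2 5 3

After move 11 (D):
7 1 6
8 5 4
2 0 3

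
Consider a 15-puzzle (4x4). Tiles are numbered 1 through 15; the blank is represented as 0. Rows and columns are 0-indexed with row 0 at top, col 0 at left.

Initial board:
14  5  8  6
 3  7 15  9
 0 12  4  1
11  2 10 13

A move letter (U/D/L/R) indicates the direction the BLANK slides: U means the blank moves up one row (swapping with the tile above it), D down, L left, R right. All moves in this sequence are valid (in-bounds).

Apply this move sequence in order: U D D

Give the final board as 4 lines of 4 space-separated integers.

Answer: 14  5  8  6
 3  7 15  9
11 12  4  1
 0  2 10 13

Derivation:
After move 1 (U):
14  5  8  6
 0  7 15  9
 3 12  4  1
11  2 10 13

After move 2 (D):
14  5  8  6
 3  7 15  9
 0 12  4  1
11  2 10 13

After move 3 (D):
14  5  8  6
 3  7 15  9
11 12  4  1
 0  2 10 13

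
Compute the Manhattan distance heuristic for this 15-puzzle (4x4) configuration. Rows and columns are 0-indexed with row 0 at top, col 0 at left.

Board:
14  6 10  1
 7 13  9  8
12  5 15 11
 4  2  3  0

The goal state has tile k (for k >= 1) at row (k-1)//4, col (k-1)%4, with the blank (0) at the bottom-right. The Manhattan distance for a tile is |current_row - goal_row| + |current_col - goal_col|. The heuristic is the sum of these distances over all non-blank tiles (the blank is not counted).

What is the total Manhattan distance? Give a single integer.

Answer: 38

Derivation:
Tile 14: (0,0)->(3,1) = 4
Tile 6: (0,1)->(1,1) = 1
Tile 10: (0,2)->(2,1) = 3
Tile 1: (0,3)->(0,0) = 3
Tile 7: (1,0)->(1,2) = 2
Tile 13: (1,1)->(3,0) = 3
Tile 9: (1,2)->(2,0) = 3
Tile 8: (1,3)->(1,3) = 0
Tile 12: (2,0)->(2,3) = 3
Tile 5: (2,1)->(1,0) = 2
Tile 15: (2,2)->(3,2) = 1
Tile 11: (2,3)->(2,2) = 1
Tile 4: (3,0)->(0,3) = 6
Tile 2: (3,1)->(0,1) = 3
Tile 3: (3,2)->(0,2) = 3
Sum: 4 + 1 + 3 + 3 + 2 + 3 + 3 + 0 + 3 + 2 + 1 + 1 + 6 + 3 + 3 = 38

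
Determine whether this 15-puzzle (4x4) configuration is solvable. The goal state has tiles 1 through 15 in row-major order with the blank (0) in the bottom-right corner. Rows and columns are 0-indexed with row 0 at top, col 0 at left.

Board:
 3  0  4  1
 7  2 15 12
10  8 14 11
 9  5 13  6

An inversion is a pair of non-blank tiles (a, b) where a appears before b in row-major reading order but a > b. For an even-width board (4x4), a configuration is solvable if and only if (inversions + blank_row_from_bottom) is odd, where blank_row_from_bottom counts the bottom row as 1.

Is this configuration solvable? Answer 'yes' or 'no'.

Answer: yes

Derivation:
Inversions: 39
Blank is in row 0 (0-indexed from top), which is row 4 counting from the bottom (bottom = 1).
39 + 4 = 43, which is odd, so the puzzle is solvable.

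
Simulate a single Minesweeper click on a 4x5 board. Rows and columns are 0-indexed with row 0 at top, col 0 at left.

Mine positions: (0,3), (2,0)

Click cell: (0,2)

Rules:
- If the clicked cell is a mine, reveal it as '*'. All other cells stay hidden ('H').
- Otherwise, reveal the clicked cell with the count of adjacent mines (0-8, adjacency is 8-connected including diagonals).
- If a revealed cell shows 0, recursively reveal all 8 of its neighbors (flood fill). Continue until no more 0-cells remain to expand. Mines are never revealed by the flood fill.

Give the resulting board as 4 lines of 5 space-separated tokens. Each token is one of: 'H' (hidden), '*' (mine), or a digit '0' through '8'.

H H 1 H H
H H H H H
H H H H H
H H H H H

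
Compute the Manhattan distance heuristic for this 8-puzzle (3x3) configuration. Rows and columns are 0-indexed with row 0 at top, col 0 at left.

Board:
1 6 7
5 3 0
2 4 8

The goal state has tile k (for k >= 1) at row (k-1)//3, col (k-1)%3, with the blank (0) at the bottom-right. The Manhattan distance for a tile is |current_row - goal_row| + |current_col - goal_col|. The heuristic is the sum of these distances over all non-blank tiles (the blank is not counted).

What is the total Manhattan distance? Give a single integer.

Tile 1: at (0,0), goal (0,0), distance |0-0|+|0-0| = 0
Tile 6: at (0,1), goal (1,2), distance |0-1|+|1-2| = 2
Tile 7: at (0,2), goal (2,0), distance |0-2|+|2-0| = 4
Tile 5: at (1,0), goal (1,1), distance |1-1|+|0-1| = 1
Tile 3: at (1,1), goal (0,2), distance |1-0|+|1-2| = 2
Tile 2: at (2,0), goal (0,1), distance |2-0|+|0-1| = 3
Tile 4: at (2,1), goal (1,0), distance |2-1|+|1-0| = 2
Tile 8: at (2,2), goal (2,1), distance |2-2|+|2-1| = 1
Sum: 0 + 2 + 4 + 1 + 2 + 3 + 2 + 1 = 15

Answer: 15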